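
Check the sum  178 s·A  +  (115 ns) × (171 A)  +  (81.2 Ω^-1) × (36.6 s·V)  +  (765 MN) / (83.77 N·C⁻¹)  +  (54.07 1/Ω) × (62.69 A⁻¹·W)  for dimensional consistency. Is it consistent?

Reduce each to base SI dimensions:
  178 s·A:  A·s = s·A
  (115 ns) × (171 A):  [s] · [A] = s·A
  (81.2 Ω^-1) × (36.6 s·V):  [kg⁻¹·m⁻²·s³·A²] · [kg·m²·s⁻²·A⁻¹] = s·A
  (765 MN) / (83.77 N·C⁻¹):  [kg·m·s⁻²] / [kg·m·s⁻³·A⁻¹] = s·A
  (54.07 1/Ω) × (62.69 A⁻¹·W):  [kg⁻¹·m⁻²·s³·A²] · [kg·m²·s⁻³·A⁻¹] = A
The terms do not share a single dimension (A vs s·A).

No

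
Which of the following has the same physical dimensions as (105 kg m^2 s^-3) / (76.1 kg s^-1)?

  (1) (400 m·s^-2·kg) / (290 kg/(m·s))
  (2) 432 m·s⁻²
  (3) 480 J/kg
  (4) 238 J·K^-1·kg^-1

(3)

Reference: [kg·m²·s⁻³] / [kg·s⁻¹] = m²·s⁻².
Each option:
  (1) [kg·m·s⁻²] / [kg·m⁻¹·s⁻¹] = m²·s⁻¹
  (2) m·s⁻²
  (3) J·kg⁻¹ = N·m·kg⁻¹ = m²·s⁻²  ← same
  (4) J·kg⁻¹·K⁻¹ = N·m·kg⁻¹·K⁻¹ = m²·s⁻²·K⁻¹
Only (3) matches m²·s⁻².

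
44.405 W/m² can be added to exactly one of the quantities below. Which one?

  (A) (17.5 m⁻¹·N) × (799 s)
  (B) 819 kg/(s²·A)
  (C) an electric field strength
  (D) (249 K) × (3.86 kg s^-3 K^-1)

Reference: W·m⁻² = J·s⁻¹·m⁻² = kg·s⁻³.
Each option:
  (A) [kg·s⁻²] · [s] = kg·s⁻¹
  (B) kg·s⁻²·A⁻¹
  (C) [electric field strength] = kg·m·s⁻³·A⁻¹
  (D) [K] · [kg·s⁻³·K⁻¹] = kg·s⁻³  ← same
Only (D) matches kg·s⁻³.

(D)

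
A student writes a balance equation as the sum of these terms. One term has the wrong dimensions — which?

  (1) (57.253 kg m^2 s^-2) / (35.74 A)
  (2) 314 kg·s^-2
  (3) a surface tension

(1)

Expand each in SI base units:
  (1) [kg·m²·s⁻²] / [A] = kg·m²·s⁻²·A⁻¹
  (2) kg·s⁻²
  (3) [surface tension] = kg·s⁻²
All reduce to kg·s⁻² except (1), which is kg·m²·s⁻²·A⁻¹.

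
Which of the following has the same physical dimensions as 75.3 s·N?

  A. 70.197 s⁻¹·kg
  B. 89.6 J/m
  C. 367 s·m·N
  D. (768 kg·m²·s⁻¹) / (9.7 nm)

D.

Reference: N·s = kg·m·s⁻²·s = kg·m·s⁻¹.
Each option:
  A. kg·s⁻¹
  B. J·m⁻¹ = N·m·m⁻¹ = kg·m·s⁻²
  C. N·m·s = kg·m·s⁻²·m·s = kg·m²·s⁻¹
  D. [kg·m²·s⁻¹] / [m] = kg·m·s⁻¹  ← same
Only D. matches kg·m·s⁻¹.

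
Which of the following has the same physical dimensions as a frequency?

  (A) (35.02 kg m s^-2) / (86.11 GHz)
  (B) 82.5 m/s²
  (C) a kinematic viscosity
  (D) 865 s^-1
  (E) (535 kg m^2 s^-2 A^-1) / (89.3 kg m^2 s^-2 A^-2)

Reference: [frequency] = s⁻¹.
Each option:
  (A) [kg·m·s⁻²] / [s⁻¹] = kg·m·s⁻¹
  (B) m·s⁻²
  (C) [kinematic viscosity] = m²·s⁻¹
  (D) s⁻¹  ← same
  (E) [kg·m²·s⁻²·A⁻¹] / [kg·m²·s⁻²·A⁻²] = A
Only (D) matches s⁻¹.

(D)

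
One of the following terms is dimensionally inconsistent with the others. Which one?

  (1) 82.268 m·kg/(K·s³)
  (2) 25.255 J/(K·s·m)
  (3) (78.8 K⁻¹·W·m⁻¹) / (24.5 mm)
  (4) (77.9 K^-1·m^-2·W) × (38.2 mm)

(3)

Reduce each to base SI dimensions:
  (1) kg·m·s⁻³·K⁻¹
  (2) J·s⁻¹·m⁻¹·K⁻¹ = N·m·s⁻¹·m⁻¹·K⁻¹ = kg·m·s⁻³·K⁻¹
  (3) [kg·m·s⁻³·K⁻¹] / [m] = kg·s⁻³·K⁻¹
  (4) [kg·s⁻³·K⁻¹] · [m] = kg·m·s⁻³·K⁻¹
All reduce to kg·m·s⁻³·K⁻¹ except (3), which is kg·s⁻³·K⁻¹.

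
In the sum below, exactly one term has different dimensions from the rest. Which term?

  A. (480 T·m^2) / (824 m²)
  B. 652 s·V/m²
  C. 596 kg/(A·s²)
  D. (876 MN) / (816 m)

Work out the base dimensions of each:
  A. [kg·m²·s⁻²·A⁻¹] / [m²] = kg·s⁻²·A⁻¹
  B. V·s·m⁻² = J·C⁻¹·s·m⁻² = kg·s⁻²·A⁻¹
  C. kg·s⁻²·A⁻¹
  D. [kg·m·s⁻²] / [m] = kg·s⁻²
All reduce to kg·s⁻²·A⁻¹ except D., which is kg·s⁻².

D.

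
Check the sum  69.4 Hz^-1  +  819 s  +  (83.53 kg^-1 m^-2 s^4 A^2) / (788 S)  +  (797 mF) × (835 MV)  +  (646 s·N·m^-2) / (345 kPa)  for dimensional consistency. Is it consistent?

No

Dimensions:
  69.4 Hz^-1:  Hz⁻¹ = (s⁻¹)⁻¹ = s
  819 s:  s
  (83.53 kg^-1 m^-2 s^4 A^2) / (788 S):  [kg⁻¹·m⁻²·s⁴·A²] / [kg⁻¹·m⁻²·s³·A²] = s
  (797 mF) × (835 MV):  [kg⁻¹·m⁻²·s⁴·A²] · [kg·m²·s⁻³·A⁻¹] = s·A
  (646 s·N·m^-2) / (345 kPa):  [kg·m⁻¹·s⁻¹] / [kg·m⁻¹·s⁻²] = s
The terms do not share a single dimension (s vs s·A).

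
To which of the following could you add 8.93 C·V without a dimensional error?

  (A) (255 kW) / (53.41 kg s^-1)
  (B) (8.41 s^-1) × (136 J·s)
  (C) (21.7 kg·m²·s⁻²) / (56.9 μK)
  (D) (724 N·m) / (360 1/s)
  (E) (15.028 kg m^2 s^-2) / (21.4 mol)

(B)

Reference: C·V = s·A·J·C⁻¹ = kg·m²·s⁻².
Each option:
  (A) [kg·m²·s⁻³] / [kg·s⁻¹] = m²·s⁻²
  (B) [s⁻¹] · [kg·m²·s⁻¹] = kg·m²·s⁻²  ← same
  (C) [kg·m²·s⁻²] / [K] = kg·m²·s⁻²·K⁻¹
  (D) [kg·m²·s⁻²] / [s⁻¹] = kg·m²·s⁻¹
  (E) [kg·m²·s⁻²] / [mol] = kg·m²·s⁻²·mol⁻¹
Only (B) matches kg·m²·s⁻².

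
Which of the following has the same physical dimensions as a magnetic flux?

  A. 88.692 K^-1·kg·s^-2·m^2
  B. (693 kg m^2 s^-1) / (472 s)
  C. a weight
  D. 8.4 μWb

D.

Reference: [magnetic flux] = kg·m²·s⁻²·A⁻¹.
Each option:
  A. kg·m²·s⁻²·K⁻¹
  B. [kg·m²·s⁻¹] / [s] = kg·m²·s⁻²
  C. [weight] = kg·m·s⁻²
  D. Wb = V·s = kg·m²·s⁻²·A⁻¹  ← same
Only D. matches kg·m²·s⁻²·A⁻¹.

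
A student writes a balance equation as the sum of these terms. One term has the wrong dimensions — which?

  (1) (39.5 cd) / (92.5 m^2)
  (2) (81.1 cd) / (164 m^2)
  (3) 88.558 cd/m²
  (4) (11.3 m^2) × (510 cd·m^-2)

(4)

Expand each in SI base units:
  (1) [cd] / [m²] = m⁻²·cd
  (2) [cd] / [m²] = m⁻²·cd
  (3) cd·m⁻² = m⁻²·cd
  (4) [m²] · [m⁻²·cd] = cd
All reduce to m⁻²·cd except (4), which is cd.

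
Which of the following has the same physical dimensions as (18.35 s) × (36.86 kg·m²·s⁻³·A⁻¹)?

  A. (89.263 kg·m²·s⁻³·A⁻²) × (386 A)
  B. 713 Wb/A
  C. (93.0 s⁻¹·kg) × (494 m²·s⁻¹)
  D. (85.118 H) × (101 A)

Reference: [s] · [kg·m²·s⁻³·A⁻¹] = kg·m²·s⁻²·A⁻¹.
Each option:
  A. [kg·m²·s⁻³·A⁻²] · [A] = kg·m²·s⁻³·A⁻¹
  B. Wb·A⁻¹ = V·s·A⁻¹ = kg·m²·s⁻²·A⁻²
  C. [kg·s⁻¹] · [m²·s⁻¹] = kg·m²·s⁻²
  D. [kg·m²·s⁻²·A⁻²] · [A] = kg·m²·s⁻²·A⁻¹  ← same
Only D. matches kg·m²·s⁻²·A⁻¹.

D.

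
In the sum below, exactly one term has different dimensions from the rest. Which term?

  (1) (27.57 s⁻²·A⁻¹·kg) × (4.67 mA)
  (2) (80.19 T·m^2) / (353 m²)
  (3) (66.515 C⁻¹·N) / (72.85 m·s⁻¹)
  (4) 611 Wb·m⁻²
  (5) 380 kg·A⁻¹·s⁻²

(1)

Reduce each to base SI dimensions:
  (1) [kg·s⁻²·A⁻¹] · [A] = kg·s⁻²
  (2) [kg·m²·s⁻²·A⁻¹] / [m²] = kg·s⁻²·A⁻¹
  (3) [kg·m·s⁻³·A⁻¹] / [m·s⁻¹] = kg·s⁻²·A⁻¹
  (4) Wb·m⁻² = V·s·m⁻² = kg·s⁻²·A⁻¹
  (5) kg·s⁻²·A⁻¹
All reduce to kg·s⁻²·A⁻¹ except (1), which is kg·s⁻².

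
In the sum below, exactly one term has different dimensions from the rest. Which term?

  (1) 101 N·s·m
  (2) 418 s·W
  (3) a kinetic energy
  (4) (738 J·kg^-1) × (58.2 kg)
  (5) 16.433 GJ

Work out the base dimensions of each:
  (1) N·m·s = kg·m·s⁻²·m·s = kg·m²·s⁻¹
  (2) W·s = J·s⁻¹·s = kg·m²·s⁻²
  (3) [kinetic energy] = kg·m²·s⁻²
  (4) [m²·s⁻²] · [kg] = kg·m²·s⁻²
  (5) J = N·m = kg·m²·s⁻²
All reduce to kg·m²·s⁻² except (1), which is kg·m²·s⁻¹.

(1)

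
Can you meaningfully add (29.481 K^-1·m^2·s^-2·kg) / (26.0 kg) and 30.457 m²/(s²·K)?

Yes

Reduce each to base SI dimensions:
  (29.481 K^-1·m^2·s^-2·kg) / (26.0 kg):  [kg·m²·s⁻²·K⁻¹] / [kg] = m²·s⁻²·K⁻¹
  30.457 m²/(s²·K):  m²·s⁻²·K⁻¹
Both are m²·s⁻²·K⁻¹, so they have the same dimensions and can be added.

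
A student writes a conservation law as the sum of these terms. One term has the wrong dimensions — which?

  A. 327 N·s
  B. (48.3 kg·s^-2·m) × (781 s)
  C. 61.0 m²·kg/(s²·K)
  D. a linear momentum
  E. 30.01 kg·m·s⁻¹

C.

Expand each in SI base units:
  A. N·s = kg·m·s⁻²·s = kg·m·s⁻¹
  B. [kg·m·s⁻²] · [s] = kg·m·s⁻¹
  C. kg·m²·s⁻²·K⁻¹
  D. [linear momentum] = kg·m·s⁻¹
  E. kg·m·s⁻¹
All reduce to kg·m·s⁻¹ except C., which is kg·m²·s⁻²·K⁻¹.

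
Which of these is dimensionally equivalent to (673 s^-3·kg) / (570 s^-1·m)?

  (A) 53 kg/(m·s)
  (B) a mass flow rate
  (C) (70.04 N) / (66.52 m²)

(C)

Reference: [kg·s⁻³] / [m·s⁻¹] = kg·m⁻¹·s⁻².
Each option:
  (A) kg·m⁻¹·s⁻¹
  (B) [mass flow rate] = kg·s⁻¹
  (C) [kg·m·s⁻²] / [m²] = kg·m⁻¹·s⁻²  ← same
Only (C) matches kg·m⁻¹·s⁻².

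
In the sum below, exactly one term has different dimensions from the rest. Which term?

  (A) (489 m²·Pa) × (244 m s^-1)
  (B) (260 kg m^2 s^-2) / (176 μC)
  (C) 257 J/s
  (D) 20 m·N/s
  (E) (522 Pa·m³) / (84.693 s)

(B)

Expand each in SI base units:
  (A) [kg·m·s⁻²] · [m·s⁻¹] = kg·m²·s⁻³
  (B) [kg·m²·s⁻²] / [s·A] = kg·m²·s⁻³·A⁻¹
  (C) J·s⁻¹ = N·m·s⁻¹ = kg·m²·s⁻³
  (D) N·m·s⁻¹ = kg·m·s⁻²·m·s⁻¹ = kg·m²·s⁻³
  (E) [kg·m²·s⁻²] / [s] = kg·m²·s⁻³
All reduce to kg·m²·s⁻³ except (B), which is kg·m²·s⁻³·A⁻¹.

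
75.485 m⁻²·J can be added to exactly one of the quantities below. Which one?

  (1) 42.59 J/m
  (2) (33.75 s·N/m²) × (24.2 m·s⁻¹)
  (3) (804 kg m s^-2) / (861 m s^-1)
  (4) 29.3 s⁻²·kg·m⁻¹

(2)

Reference: J·m⁻² = N·m·m⁻² = kg·s⁻².
Each option:
  (1) J·m⁻¹ = N·m·m⁻¹ = kg·m·s⁻²
  (2) [kg·m⁻¹·s⁻¹] · [m·s⁻¹] = kg·s⁻²  ← same
  (3) [kg·m·s⁻²] / [m·s⁻¹] = kg·s⁻¹
  (4) kg·m⁻¹·s⁻²
Only (2) matches kg·s⁻².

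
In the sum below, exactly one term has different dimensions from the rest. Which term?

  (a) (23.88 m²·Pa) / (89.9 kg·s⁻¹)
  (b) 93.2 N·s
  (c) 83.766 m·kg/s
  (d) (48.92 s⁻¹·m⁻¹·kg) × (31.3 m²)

Expand each in SI base units:
  (a) [kg·m·s⁻²] / [kg·s⁻¹] = m·s⁻¹
  (b) N·s = kg·m·s⁻²·s = kg·m·s⁻¹
  (c) kg·m·s⁻¹
  (d) [kg·m⁻¹·s⁻¹] · [m²] = kg·m·s⁻¹
All reduce to kg·m·s⁻¹ except (a), which is m·s⁻¹.

(a)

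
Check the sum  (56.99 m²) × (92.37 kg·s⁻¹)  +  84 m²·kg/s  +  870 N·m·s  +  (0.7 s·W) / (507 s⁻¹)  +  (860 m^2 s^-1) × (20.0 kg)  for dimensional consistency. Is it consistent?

Yes

Dimensions:
  (56.99 m²) × (92.37 kg·s⁻¹):  [m²] · [kg·s⁻¹] = kg·m²·s⁻¹
  84 m²·kg/s:  kg·m²·s⁻¹
  870 N·m·s:  N·m·s = kg·m·s⁻²·m·s = kg·m²·s⁻¹
  (0.7 s·W) / (507 s⁻¹):  [kg·m²·s⁻²] / [s⁻¹] = kg·m²·s⁻¹
  (860 m^2 s^-1) × (20.0 kg):  [m²·s⁻¹] · [kg] = kg·m²·s⁻¹
Every term reduces to kg·m²·s⁻¹.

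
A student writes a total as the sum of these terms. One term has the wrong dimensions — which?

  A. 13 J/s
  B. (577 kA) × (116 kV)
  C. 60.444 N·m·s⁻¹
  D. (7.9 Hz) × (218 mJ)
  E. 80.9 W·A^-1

Work out the base dimensions of each:
  A. J·s⁻¹ = N·m·s⁻¹ = kg·m²·s⁻³
  B. [A] · [kg·m²·s⁻³·A⁻¹] = kg·m²·s⁻³
  C. N·m·s⁻¹ = kg·m·s⁻²·m·s⁻¹ = kg·m²·s⁻³
  D. [s⁻¹] · [kg·m²·s⁻²] = kg·m²·s⁻³
  E. W·A⁻¹ = J·s⁻¹·A⁻¹ = kg·m²·s⁻³·A⁻¹
All reduce to kg·m²·s⁻³ except E., which is kg·m²·s⁻³·A⁻¹.

E.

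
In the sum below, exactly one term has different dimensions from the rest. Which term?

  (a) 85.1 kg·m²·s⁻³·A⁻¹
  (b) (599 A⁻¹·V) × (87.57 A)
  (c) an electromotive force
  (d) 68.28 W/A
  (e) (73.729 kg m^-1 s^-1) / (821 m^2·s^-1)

Expand each in SI base units:
  (a) kg·m²·s⁻³·A⁻¹
  (b) [kg·m²·s⁻³·A⁻²] · [A] = kg·m²·s⁻³·A⁻¹
  (c) [electromotive force] = kg·m²·s⁻³·A⁻¹
  (d) W·A⁻¹ = J·s⁻¹·A⁻¹ = kg·m²·s⁻³·A⁻¹
  (e) [kg·m⁻¹·s⁻¹] / [m²·s⁻¹] = kg·m⁻³
All reduce to kg·m²·s⁻³·A⁻¹ except (e), which is kg·m⁻³.

(e)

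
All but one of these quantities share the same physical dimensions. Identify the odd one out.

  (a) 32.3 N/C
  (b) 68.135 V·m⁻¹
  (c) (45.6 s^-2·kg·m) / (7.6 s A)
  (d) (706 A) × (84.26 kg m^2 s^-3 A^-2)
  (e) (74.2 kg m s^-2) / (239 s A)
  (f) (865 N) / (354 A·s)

Work out the base dimensions of each:
  (a) N·C⁻¹ = kg·m·s⁻²·(s·A)⁻¹ = kg·m·s⁻³·A⁻¹
  (b) V·m⁻¹ = J·C⁻¹·m⁻¹ = kg·m·s⁻³·A⁻¹
  (c) [kg·m·s⁻²] / [s·A] = kg·m·s⁻³·A⁻¹
  (d) [A] · [kg·m²·s⁻³·A⁻²] = kg·m²·s⁻³·A⁻¹
  (e) [kg·m·s⁻²] / [s·A] = kg·m·s⁻³·A⁻¹
  (f) [kg·m·s⁻²] / [s·A] = kg·m·s⁻³·A⁻¹
All reduce to kg·m·s⁻³·A⁻¹ except (d), which is kg·m²·s⁻³·A⁻¹.

(d)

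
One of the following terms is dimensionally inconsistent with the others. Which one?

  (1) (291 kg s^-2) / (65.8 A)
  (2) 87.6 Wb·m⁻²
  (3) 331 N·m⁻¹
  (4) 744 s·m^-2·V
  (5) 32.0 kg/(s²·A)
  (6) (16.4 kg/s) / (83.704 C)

Expand each in SI base units:
  (1) [kg·s⁻²] / [A] = kg·s⁻²·A⁻¹
  (2) Wb·m⁻² = V·s·m⁻² = kg·s⁻²·A⁻¹
  (3) N·m⁻¹ = kg·m·s⁻²·m⁻¹ = kg·s⁻²
  (4) V·s·m⁻² = J·C⁻¹·s·m⁻² = kg·s⁻²·A⁻¹
  (5) kg·s⁻²·A⁻¹
  (6) [kg·s⁻¹] / [s·A] = kg·s⁻²·A⁻¹
All reduce to kg·s⁻²·A⁻¹ except (3), which is kg·s⁻².

(3)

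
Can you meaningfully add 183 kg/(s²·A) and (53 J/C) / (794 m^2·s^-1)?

Dimensions:
  183 kg/(s²·A):  kg·s⁻²·A⁻¹
  (53 J/C) / (794 m^2·s^-1):  [kg·m²·s⁻³·A⁻¹] / [m²·s⁻¹] = kg·s⁻²·A⁻¹
Both are kg·s⁻²·A⁻¹, so they have the same dimensions and can be added.

Yes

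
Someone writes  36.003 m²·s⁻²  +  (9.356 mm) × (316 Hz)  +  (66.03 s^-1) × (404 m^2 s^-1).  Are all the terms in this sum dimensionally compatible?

No

Work out the base dimensions of each:
  36.003 m²·s⁻²:  m²·s⁻²
  (9.356 mm) × (316 Hz):  [m] · [s⁻¹] = m·s⁻¹
  (66.03 s^-1) × (404 m^2 s^-1):  [s⁻¹] · [m²·s⁻¹] = m²·s⁻²
The terms do not share a single dimension (m²·s⁻² vs m·s⁻¹).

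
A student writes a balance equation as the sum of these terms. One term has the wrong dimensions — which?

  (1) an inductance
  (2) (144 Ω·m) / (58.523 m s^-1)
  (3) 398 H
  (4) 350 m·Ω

(4)

Expand each in SI base units:
  (1) [inductance] = kg·m²·s⁻²·A⁻²
  (2) [kg·m³·s⁻³·A⁻²] / [m·s⁻¹] = kg·m²·s⁻²·A⁻²
  (3) H = V·s·A⁻¹ = kg·m²·s⁻²·A⁻²
  (4) Ω·m = V·A⁻¹·m = kg·m³·s⁻³·A⁻²
All reduce to kg·m²·s⁻²·A⁻² except (4), which is kg·m³·s⁻³·A⁻².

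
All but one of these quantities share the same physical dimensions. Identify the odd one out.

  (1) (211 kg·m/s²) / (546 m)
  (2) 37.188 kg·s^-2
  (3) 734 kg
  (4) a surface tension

(3)

Work out the base dimensions of each:
  (1) [kg·m·s⁻²] / [m] = kg·s⁻²
  (2) kg·s⁻²
  (3) kg
  (4) [surface tension] = kg·s⁻²
All reduce to kg·s⁻² except (3), which is kg.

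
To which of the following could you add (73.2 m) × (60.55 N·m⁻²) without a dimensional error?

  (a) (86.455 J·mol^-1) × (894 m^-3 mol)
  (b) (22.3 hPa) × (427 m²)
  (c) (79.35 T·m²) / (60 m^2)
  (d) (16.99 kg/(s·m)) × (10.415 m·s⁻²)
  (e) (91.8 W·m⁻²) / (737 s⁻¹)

Reference: [m] · [kg·m⁻¹·s⁻²] = kg·s⁻².
Each option:
  (a) [kg·m²·s⁻²·mol⁻¹] · [m⁻³·mol] = kg·m⁻¹·s⁻²
  (b) [kg·m⁻¹·s⁻²] · [m²] = kg·m·s⁻²
  (c) [kg·m²·s⁻²·A⁻¹] / [m²] = kg·s⁻²·A⁻¹
  (d) [kg·m⁻¹·s⁻¹] · [m·s⁻²] = kg·s⁻³
  (e) [kg·s⁻³] / [s⁻¹] = kg·s⁻²  ← same
Only (e) matches kg·s⁻².

(e)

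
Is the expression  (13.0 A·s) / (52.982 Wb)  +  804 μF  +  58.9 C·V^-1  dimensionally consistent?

No

In SI base units:
  (13.0 A·s) / (52.982 Wb):  [s·A] / [kg·m²·s⁻²·A⁻¹] = kg⁻¹·m⁻²·s³·A²
  804 μF:  F = C·V⁻¹ = kg⁻¹·m⁻²·s⁴·A²
  58.9 C·V^-1:  C·V⁻¹ = s·A·(J·C⁻¹)⁻¹ = kg⁻¹·m⁻²·s⁴·A²
The terms do not share a single dimension (kg⁻¹·m⁻²·s³·A² vs kg⁻¹·m⁻²·s⁴·A²).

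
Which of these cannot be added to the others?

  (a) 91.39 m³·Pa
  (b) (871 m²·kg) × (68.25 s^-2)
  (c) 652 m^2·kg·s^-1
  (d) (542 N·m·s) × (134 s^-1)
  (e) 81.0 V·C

(c)

Expand each in SI base units:
  (a) Pa·m³ = N·m⁻²·m³ = kg·m²·s⁻²
  (b) [kg·m²] · [s⁻²] = kg·m²·s⁻²
  (c) kg·m²·s⁻¹
  (d) [kg·m²·s⁻¹] · [s⁻¹] = kg·m²·s⁻²
  (e) C·V = s·A·J·C⁻¹ = kg·m²·s⁻²
All reduce to kg·m²·s⁻² except (c), which is kg·m²·s⁻¹.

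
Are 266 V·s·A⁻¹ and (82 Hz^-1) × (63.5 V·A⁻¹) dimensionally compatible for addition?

Dimensions:
  266 V·s·A⁻¹:  V·s·A⁻¹ = J·C⁻¹·s·A⁻¹ = kg·m²·s⁻²·A⁻²
  (82 Hz^-1) × (63.5 V·A⁻¹):  [s] · [kg·m²·s⁻³·A⁻²] = kg·m²·s⁻²·A⁻²
Both are kg·m²·s⁻²·A⁻², so they have the same dimensions and can be added.

Yes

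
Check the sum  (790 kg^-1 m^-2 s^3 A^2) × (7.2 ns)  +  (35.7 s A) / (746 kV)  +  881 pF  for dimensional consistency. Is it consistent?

Expand each in SI base units:
  (790 kg^-1 m^-2 s^3 A^2) × (7.2 ns):  [kg⁻¹·m⁻²·s³·A²] · [s] = kg⁻¹·m⁻²·s⁴·A²
  (35.7 s A) / (746 kV):  [s·A] / [kg·m²·s⁻³·A⁻¹] = kg⁻¹·m⁻²·s⁴·A²
  881 pF:  F = C·V⁻¹ = kg⁻¹·m⁻²·s⁴·A²
Every term reduces to kg⁻¹·m⁻²·s⁴·A².

Yes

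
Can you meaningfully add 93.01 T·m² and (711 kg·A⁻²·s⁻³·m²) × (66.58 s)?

In SI base units:
  93.01 T·m²:  T·m² = Wb·m⁻²·m² = kg·m²·s⁻²·A⁻¹
  (711 kg·A⁻²·s⁻³·m²) × (66.58 s):  [kg·m²·s⁻³·A⁻²] · [s] = kg·m²·s⁻²·A⁻²
kg·m²·s⁻²·A⁻¹ ≠ kg·m²·s⁻²·A⁻², so they cannot be added.

No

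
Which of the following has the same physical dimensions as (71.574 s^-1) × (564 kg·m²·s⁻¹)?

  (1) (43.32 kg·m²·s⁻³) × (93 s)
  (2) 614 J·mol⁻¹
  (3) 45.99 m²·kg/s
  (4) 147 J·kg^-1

(1)

Reference: [s⁻¹] · [kg·m²·s⁻¹] = kg·m²·s⁻².
Each option:
  (1) [kg·m²·s⁻³] · [s] = kg·m²·s⁻²  ← same
  (2) J·mol⁻¹ = N·m·mol⁻¹ = kg·m²·s⁻²·mol⁻¹
  (3) kg·m²·s⁻¹
  (4) J·kg⁻¹ = N·m·kg⁻¹ = m²·s⁻²
Only (1) matches kg·m²·s⁻².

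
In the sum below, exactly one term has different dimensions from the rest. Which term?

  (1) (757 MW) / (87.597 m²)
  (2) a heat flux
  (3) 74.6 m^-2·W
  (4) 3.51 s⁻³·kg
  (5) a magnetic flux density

Work out the base dimensions of each:
  (1) [kg·m²·s⁻³] / [m²] = kg·s⁻³
  (2) [heat flux] = kg·s⁻³
  (3) W·m⁻² = J·s⁻¹·m⁻² = kg·s⁻³
  (4) kg·s⁻³
  (5) [magnetic flux density] = kg·s⁻²·A⁻¹
All reduce to kg·s⁻³ except (5), which is kg·s⁻²·A⁻¹.

(5)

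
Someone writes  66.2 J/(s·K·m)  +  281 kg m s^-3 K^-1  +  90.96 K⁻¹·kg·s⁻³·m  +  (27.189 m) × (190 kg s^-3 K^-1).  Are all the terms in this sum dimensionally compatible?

Yes

Dimensions:
  66.2 J/(s·K·m):  J·s⁻¹·m⁻¹·K⁻¹ = N·m·s⁻¹·m⁻¹·K⁻¹ = kg·m·s⁻³·K⁻¹
  281 kg m s^-3 K^-1:  kg·m·s⁻³·K⁻¹
  90.96 K⁻¹·kg·s⁻³·m:  kg·m·s⁻³·K⁻¹
  (27.189 m) × (190 kg s^-3 K^-1):  [m] · [kg·s⁻³·K⁻¹] = kg·m·s⁻³·K⁻¹
Every term reduces to kg·m·s⁻³·K⁻¹.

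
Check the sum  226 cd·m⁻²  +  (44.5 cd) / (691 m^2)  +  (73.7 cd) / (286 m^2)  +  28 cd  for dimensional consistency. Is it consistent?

Expand each in SI base units:
  226 cd·m⁻²:  cd·m⁻² = m⁻²·cd
  (44.5 cd) / (691 m^2):  [cd] / [m²] = m⁻²·cd
  (73.7 cd) / (286 m^2):  [cd] / [m²] = m⁻²·cd
  28 cd:  cd
The terms do not share a single dimension (cd vs m⁻²·cd).

No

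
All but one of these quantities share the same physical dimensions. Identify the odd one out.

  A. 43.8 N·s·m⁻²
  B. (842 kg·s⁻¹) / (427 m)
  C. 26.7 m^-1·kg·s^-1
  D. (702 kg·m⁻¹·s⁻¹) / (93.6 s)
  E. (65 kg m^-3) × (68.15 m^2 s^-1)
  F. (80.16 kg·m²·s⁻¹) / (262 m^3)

D.

Expand each in SI base units:
  A. N·s·m⁻² = kg·m·s⁻²·s·m⁻² = kg·m⁻¹·s⁻¹
  B. [kg·s⁻¹] / [m] = kg·m⁻¹·s⁻¹
  C. kg·m⁻¹·s⁻¹
  D. [kg·m⁻¹·s⁻¹] / [s] = kg·m⁻¹·s⁻²
  E. [kg·m⁻³] · [m²·s⁻¹] = kg·m⁻¹·s⁻¹
  F. [kg·m²·s⁻¹] / [m³] = kg·m⁻¹·s⁻¹
All reduce to kg·m⁻¹·s⁻¹ except D., which is kg·m⁻¹·s⁻².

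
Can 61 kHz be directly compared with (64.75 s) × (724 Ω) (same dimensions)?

No

Dimensions:
  61 kHz:  Hz = s⁻¹
  (64.75 s) × (724 Ω):  [s] · [kg·m²·s⁻³·A⁻²] = kg·m²·s⁻²·A⁻²
s⁻¹ ≠ kg·m²·s⁻²·A⁻², so they cannot be added.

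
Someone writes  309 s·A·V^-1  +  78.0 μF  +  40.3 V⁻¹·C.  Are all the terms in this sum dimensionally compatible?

Dimensions:
  309 s·A·V^-1:  A·s·V⁻¹ = A·s·(J·C⁻¹)⁻¹ = kg⁻¹·m⁻²·s⁴·A²
  78.0 μF:  F = C·V⁻¹ = kg⁻¹·m⁻²·s⁴·A²
  40.3 V⁻¹·C:  C·V⁻¹ = s·A·(J·C⁻¹)⁻¹ = kg⁻¹·m⁻²·s⁴·A²
Every term reduces to kg⁻¹·m⁻²·s⁴·A².

Yes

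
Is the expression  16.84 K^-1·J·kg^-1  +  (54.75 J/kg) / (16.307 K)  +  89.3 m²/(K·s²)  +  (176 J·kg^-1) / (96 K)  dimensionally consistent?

Expand each in SI base units:
  16.84 K^-1·J·kg^-1:  J·kg⁻¹·K⁻¹ = N·m·kg⁻¹·K⁻¹ = m²·s⁻²·K⁻¹
  (54.75 J/kg) / (16.307 K):  [m²·s⁻²] / [K] = m²·s⁻²·K⁻¹
  89.3 m²/(K·s²):  m²·s⁻²·K⁻¹
  (176 J·kg^-1) / (96 K):  [m²·s⁻²] / [K] = m²·s⁻²·K⁻¹
Every term reduces to m²·s⁻²·K⁻¹.

Yes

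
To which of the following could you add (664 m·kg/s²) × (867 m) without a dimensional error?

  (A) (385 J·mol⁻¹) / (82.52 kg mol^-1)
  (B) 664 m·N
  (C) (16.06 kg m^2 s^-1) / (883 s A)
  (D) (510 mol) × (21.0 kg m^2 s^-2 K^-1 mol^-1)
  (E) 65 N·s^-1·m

(B)

Reference: [kg·m·s⁻²] · [m] = kg·m²·s⁻².
Each option:
  (A) [kg·m²·s⁻²·mol⁻¹] / [kg·mol⁻¹] = m²·s⁻²
  (B) N·m = kg·m·s⁻²·m = kg·m²·s⁻²  ← same
  (C) [kg·m²·s⁻¹] / [s·A] = kg·m²·s⁻²·A⁻¹
  (D) [mol] · [kg·m²·s⁻²·K⁻¹·mol⁻¹] = kg·m²·s⁻²·K⁻¹
  (E) N·m·s⁻¹ = kg·m·s⁻²·m·s⁻¹ = kg·m²·s⁻³
Only (B) matches kg·m²·s⁻².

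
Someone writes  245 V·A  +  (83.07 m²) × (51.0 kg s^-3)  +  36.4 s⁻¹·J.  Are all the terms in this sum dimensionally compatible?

Reduce each to base SI dimensions:
  245 V·A:  V·A = J·C⁻¹·A = kg·m²·s⁻³
  (83.07 m²) × (51.0 kg s^-3):  [m²] · [kg·s⁻³] = kg·m²·s⁻³
  36.4 s⁻¹·J:  J·s⁻¹ = N·m·s⁻¹ = kg·m²·s⁻³
Every term reduces to kg·m²·s⁻³.

Yes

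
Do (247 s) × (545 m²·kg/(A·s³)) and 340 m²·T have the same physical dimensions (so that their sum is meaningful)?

Yes

Work out the base dimensions of each:
  (247 s) × (545 m²·kg/(A·s³)):  [s] · [kg·m²·s⁻³·A⁻¹] = kg·m²·s⁻²·A⁻¹
  340 m²·T:  T·m² = Wb·m⁻²·m² = kg·m²·s⁻²·A⁻¹
Both are kg·m²·s⁻²·A⁻¹, so they have the same dimensions and can be added.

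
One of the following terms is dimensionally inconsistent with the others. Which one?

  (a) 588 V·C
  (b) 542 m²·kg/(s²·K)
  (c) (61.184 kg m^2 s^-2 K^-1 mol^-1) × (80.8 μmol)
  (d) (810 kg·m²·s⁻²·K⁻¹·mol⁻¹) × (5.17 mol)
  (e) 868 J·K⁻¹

(a)

Work out the base dimensions of each:
  (a) C·V = s·A·J·C⁻¹ = kg·m²·s⁻²
  (b) kg·m²·s⁻²·K⁻¹
  (c) [kg·m²·s⁻²·K⁻¹·mol⁻¹] · [mol] = kg·m²·s⁻²·K⁻¹
  (d) [kg·m²·s⁻²·K⁻¹·mol⁻¹] · [mol] = kg·m²·s⁻²·K⁻¹
  (e) J·K⁻¹ = N·m·K⁻¹ = kg·m²·s⁻²·K⁻¹
All reduce to kg·m²·s⁻²·K⁻¹ except (a), which is kg·m²·s⁻².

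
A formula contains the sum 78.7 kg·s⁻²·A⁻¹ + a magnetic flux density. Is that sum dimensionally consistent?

In SI base units:
  78.7 kg·s⁻²·A⁻¹:  kg·s⁻²·A⁻¹
  a magnetic flux density:  [magnetic flux density] = kg·s⁻²·A⁻¹
Both are kg·s⁻²·A⁻¹, so they have the same dimensions and can be added.

Yes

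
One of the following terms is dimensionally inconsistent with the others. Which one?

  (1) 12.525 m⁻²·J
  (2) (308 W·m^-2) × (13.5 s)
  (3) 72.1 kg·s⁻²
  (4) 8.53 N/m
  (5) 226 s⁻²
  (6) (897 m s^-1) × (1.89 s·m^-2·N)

Expand each in SI base units:
  (1) J·m⁻² = N·m·m⁻² = kg·s⁻²
  (2) [kg·s⁻³] · [s] = kg·s⁻²
  (3) kg·s⁻²
  (4) N·m⁻¹ = kg·m·s⁻²·m⁻¹ = kg·s⁻²
  (5) s⁻²
  (6) [m·s⁻¹] · [kg·m⁻¹·s⁻¹] = kg·s⁻²
All reduce to kg·s⁻² except (5), which is s⁻².

(5)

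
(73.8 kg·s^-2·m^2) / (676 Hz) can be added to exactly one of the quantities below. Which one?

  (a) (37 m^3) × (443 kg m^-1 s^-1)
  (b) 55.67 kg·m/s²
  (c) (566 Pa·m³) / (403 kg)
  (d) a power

(a)

Reference: [kg·m²·s⁻²] / [s⁻¹] = kg·m²·s⁻¹.
Each option:
  (a) [m³] · [kg·m⁻¹·s⁻¹] = kg·m²·s⁻¹  ← same
  (b) kg·m·s⁻²
  (c) [kg·m²·s⁻²] / [kg] = m²·s⁻²
  (d) [power] = kg·m²·s⁻³
Only (a) matches kg·m²·s⁻¹.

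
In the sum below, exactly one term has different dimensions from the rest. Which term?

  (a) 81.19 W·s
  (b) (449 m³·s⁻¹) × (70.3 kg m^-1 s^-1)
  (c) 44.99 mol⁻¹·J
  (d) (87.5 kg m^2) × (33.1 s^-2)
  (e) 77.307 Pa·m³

Expand each in SI base units:
  (a) W·s = J·s⁻¹·s = kg·m²·s⁻²
  (b) [m³·s⁻¹] · [kg·m⁻¹·s⁻¹] = kg·m²·s⁻²
  (c) J·mol⁻¹ = N·m·mol⁻¹ = kg·m²·s⁻²·mol⁻¹
  (d) [kg·m²] · [s⁻²] = kg·m²·s⁻²
  (e) Pa·m³ = N·m⁻²·m³ = kg·m²·s⁻²
All reduce to kg·m²·s⁻² except (c), which is kg·m²·s⁻²·mol⁻¹.

(c)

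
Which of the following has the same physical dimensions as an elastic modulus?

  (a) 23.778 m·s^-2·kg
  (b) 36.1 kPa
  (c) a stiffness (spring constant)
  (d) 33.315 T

Reference: [elastic modulus] = kg·m⁻¹·s⁻².
Each option:
  (a) kg·m·s⁻²
  (b) Pa = N·m⁻² = kg·m⁻¹·s⁻²  ← same
  (c) [stiffness (spring constant)] = kg·s⁻²
  (d) T = Wb·m⁻² = kg·s⁻²·A⁻¹
Only (b) matches kg·m⁻¹·s⁻².

(b)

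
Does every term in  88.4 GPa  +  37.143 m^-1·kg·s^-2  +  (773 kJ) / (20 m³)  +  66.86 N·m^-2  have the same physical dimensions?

Work out the base dimensions of each:
  88.4 GPa:  Pa = N·m⁻² = kg·m⁻¹·s⁻²
  37.143 m^-1·kg·s^-2:  kg·m⁻¹·s⁻²
  (773 kJ) / (20 m³):  [kg·m²·s⁻²] / [m³] = kg·m⁻¹·s⁻²
  66.86 N·m^-2:  N·m⁻² = kg·m·s⁻²·m⁻² = kg·m⁻¹·s⁻²
Every term reduces to kg·m⁻¹·s⁻².

Yes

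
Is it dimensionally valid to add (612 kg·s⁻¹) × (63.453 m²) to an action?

Yes

Reduce each to base SI dimensions:
  (612 kg·s⁻¹) × (63.453 m²):  [kg·s⁻¹] · [m²] = kg·m²·s⁻¹
  an action:  [action] = kg·m²·s⁻¹
Both are kg·m²·s⁻¹, so they have the same dimensions and can be added.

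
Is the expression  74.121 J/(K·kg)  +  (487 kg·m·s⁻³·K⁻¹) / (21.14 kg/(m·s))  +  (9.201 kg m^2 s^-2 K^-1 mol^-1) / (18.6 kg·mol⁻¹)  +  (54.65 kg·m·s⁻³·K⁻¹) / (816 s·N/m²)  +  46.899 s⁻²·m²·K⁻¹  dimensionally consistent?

Yes

Reduce each to base SI dimensions:
  74.121 J/(K·kg):  J·kg⁻¹·K⁻¹ = N·m·kg⁻¹·K⁻¹ = m²·s⁻²·K⁻¹
  (487 kg·m·s⁻³·K⁻¹) / (21.14 kg/(m·s)):  [kg·m·s⁻³·K⁻¹] / [kg·m⁻¹·s⁻¹] = m²·s⁻²·K⁻¹
  (9.201 kg m^2 s^-2 K^-1 mol^-1) / (18.6 kg·mol⁻¹):  [kg·m²·s⁻²·K⁻¹·mol⁻¹] / [kg·mol⁻¹] = m²·s⁻²·K⁻¹
  (54.65 kg·m·s⁻³·K⁻¹) / (816 s·N/m²):  [kg·m·s⁻³·K⁻¹] / [kg·m⁻¹·s⁻¹] = m²·s⁻²·K⁻¹
  46.899 s⁻²·m²·K⁻¹:  m²·s⁻²·K⁻¹
Every term reduces to m²·s⁻²·K⁻¹.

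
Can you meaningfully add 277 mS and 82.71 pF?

No

In SI base units:
  277 mS:  S = Ω⁻¹ = kg⁻¹·m⁻²·s³·A²
  82.71 pF:  F = C·V⁻¹ = kg⁻¹·m⁻²·s⁴·A²
kg⁻¹·m⁻²·s³·A² ≠ kg⁻¹·m⁻²·s⁴·A², so they cannot be added.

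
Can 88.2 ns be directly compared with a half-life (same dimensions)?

In SI base units:
  88.2 ns:  s
  a half-life:  [half-life] = s
Both are s, so they have the same dimensions and can be added.

Yes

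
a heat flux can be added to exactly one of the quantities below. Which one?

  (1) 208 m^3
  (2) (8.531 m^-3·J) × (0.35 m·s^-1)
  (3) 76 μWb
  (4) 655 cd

Reference: [heat flux] = kg·s⁻³.
Each option:
  (1) m³
  (2) [kg·m⁻¹·s⁻²] · [m·s⁻¹] = kg·s⁻³  ← same
  (3) Wb = V·s = kg·m²·s⁻²·A⁻¹
  (4) cd
Only (2) matches kg·s⁻³.

(2)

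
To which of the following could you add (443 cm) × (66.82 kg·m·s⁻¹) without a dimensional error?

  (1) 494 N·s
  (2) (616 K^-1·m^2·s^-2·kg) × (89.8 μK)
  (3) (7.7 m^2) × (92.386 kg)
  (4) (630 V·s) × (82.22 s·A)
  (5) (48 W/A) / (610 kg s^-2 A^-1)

(4)

Reference: [m] · [kg·m·s⁻¹] = kg·m²·s⁻¹.
Each option:
  (1) N·s = kg·m·s⁻²·s = kg·m·s⁻¹
  (2) [kg·m²·s⁻²·K⁻¹] · [K] = kg·m²·s⁻²
  (3) [m²] · [kg] = kg·m²
  (4) [kg·m²·s⁻²·A⁻¹] · [s·A] = kg·m²·s⁻¹  ← same
  (5) [kg·m²·s⁻³·A⁻¹] / [kg·s⁻²·A⁻¹] = m²·s⁻¹
Only (4) matches kg·m²·s⁻¹.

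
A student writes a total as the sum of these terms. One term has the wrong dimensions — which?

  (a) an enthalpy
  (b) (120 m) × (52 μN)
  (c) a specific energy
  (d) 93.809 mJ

Work out the base dimensions of each:
  (a) [enthalpy] = kg·m²·s⁻²
  (b) [m] · [kg·m·s⁻²] = kg·m²·s⁻²
  (c) [specific energy] = m²·s⁻²
  (d) J = N·m = kg·m²·s⁻²
All reduce to kg·m²·s⁻² except (c), which is m²·s⁻².

(c)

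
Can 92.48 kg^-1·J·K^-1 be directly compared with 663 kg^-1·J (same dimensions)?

No

Expand each in SI base units:
  92.48 kg^-1·J·K^-1:  J·kg⁻¹·K⁻¹ = N·m·kg⁻¹·K⁻¹ = m²·s⁻²·K⁻¹
  663 kg^-1·J:  J·kg⁻¹ = N·m·kg⁻¹ = m²·s⁻²
m²·s⁻²·K⁻¹ ≠ m²·s⁻², so they cannot be added.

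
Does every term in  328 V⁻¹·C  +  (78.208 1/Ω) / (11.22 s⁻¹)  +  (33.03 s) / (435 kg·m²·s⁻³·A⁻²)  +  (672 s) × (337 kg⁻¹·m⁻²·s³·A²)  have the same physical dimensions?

Expand each in SI base units:
  328 V⁻¹·C:  C·V⁻¹ = s·A·(J·C⁻¹)⁻¹ = kg⁻¹·m⁻²·s⁴·A²
  (78.208 1/Ω) / (11.22 s⁻¹):  [kg⁻¹·m⁻²·s³·A²] / [s⁻¹] = kg⁻¹·m⁻²·s⁴·A²
  (33.03 s) / (435 kg·m²·s⁻³·A⁻²):  [s] / [kg·m²·s⁻³·A⁻²] = kg⁻¹·m⁻²·s⁴·A²
  (672 s) × (337 kg⁻¹·m⁻²·s³·A²):  [s] · [kg⁻¹·m⁻²·s³·A²] = kg⁻¹·m⁻²·s⁴·A²
Every term reduces to kg⁻¹·m⁻²·s⁴·A².

Yes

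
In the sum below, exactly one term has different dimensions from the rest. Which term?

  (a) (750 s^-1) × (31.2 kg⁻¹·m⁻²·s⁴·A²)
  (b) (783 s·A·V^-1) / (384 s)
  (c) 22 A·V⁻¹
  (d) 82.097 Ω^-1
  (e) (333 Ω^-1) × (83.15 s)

Expand each in SI base units:
  (a) [s⁻¹] · [kg⁻¹·m⁻²·s⁴·A²] = kg⁻¹·m⁻²·s³·A²
  (b) [kg⁻¹·m⁻²·s⁴·A²] / [s] = kg⁻¹·m⁻²·s³·A²
  (c) A·V⁻¹ = A·(J·C⁻¹)⁻¹ = kg⁻¹·m⁻²·s³·A²
  (d) Ω⁻¹ = (V·A⁻¹)⁻¹ = kg⁻¹·m⁻²·s³·A²
  (e) [kg⁻¹·m⁻²·s³·A²] · [s] = kg⁻¹·m⁻²·s⁴·A²
All reduce to kg⁻¹·m⁻²·s³·A² except (e), which is kg⁻¹·m⁻²·s⁴·A².

(e)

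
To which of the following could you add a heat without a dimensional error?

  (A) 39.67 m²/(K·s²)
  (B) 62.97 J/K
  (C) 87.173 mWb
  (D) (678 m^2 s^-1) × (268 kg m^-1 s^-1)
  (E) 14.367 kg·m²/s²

(E)

Reference: [heat] = kg·m²·s⁻².
Each option:
  (A) m²·s⁻²·K⁻¹
  (B) J·K⁻¹ = N·m·K⁻¹ = kg·m²·s⁻²·K⁻¹
  (C) Wb = V·s = kg·m²·s⁻²·A⁻¹
  (D) [m²·s⁻¹] · [kg·m⁻¹·s⁻¹] = kg·m·s⁻²
  (E) kg·m²·s⁻²  ← same
Only (E) matches kg·m²·s⁻².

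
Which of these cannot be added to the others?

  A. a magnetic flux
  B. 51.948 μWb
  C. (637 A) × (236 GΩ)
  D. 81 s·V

C.

Reduce each to base SI dimensions:
  A. [magnetic flux] = kg·m²·s⁻²·A⁻¹
  B. Wb = V·s = kg·m²·s⁻²·A⁻¹
  C. [A] · [kg·m²·s⁻³·A⁻²] = kg·m²·s⁻³·A⁻¹
  D. V·s = J·C⁻¹·s = kg·m²·s⁻²·A⁻¹
All reduce to kg·m²·s⁻²·A⁻¹ except C., which is kg·m²·s⁻³·A⁻¹.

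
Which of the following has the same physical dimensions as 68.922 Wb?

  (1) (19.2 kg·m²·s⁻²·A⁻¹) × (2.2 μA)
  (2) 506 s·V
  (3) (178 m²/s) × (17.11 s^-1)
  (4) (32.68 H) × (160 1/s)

Reference: Wb = V·s = kg·m²·s⁻²·A⁻¹.
Each option:
  (1) [kg·m²·s⁻²·A⁻¹] · [A] = kg·m²·s⁻²
  (2) V·s = J·C⁻¹·s = kg·m²·s⁻²·A⁻¹  ← same
  (3) [m²·s⁻¹] · [s⁻¹] = m²·s⁻²
  (4) [kg·m²·s⁻²·A⁻²] · [s⁻¹] = kg·m²·s⁻³·A⁻²
Only (2) matches kg·m²·s⁻²·A⁻¹.

(2)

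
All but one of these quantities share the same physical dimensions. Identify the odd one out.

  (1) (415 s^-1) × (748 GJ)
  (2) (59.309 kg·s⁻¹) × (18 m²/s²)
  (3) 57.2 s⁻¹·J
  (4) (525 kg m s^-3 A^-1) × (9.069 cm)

In SI base units:
  (1) [s⁻¹] · [kg·m²·s⁻²] = kg·m²·s⁻³
  (2) [kg·s⁻¹] · [m²·s⁻²] = kg·m²·s⁻³
  (3) J·s⁻¹ = N·m·s⁻¹ = kg·m²·s⁻³
  (4) [kg·m·s⁻³·A⁻¹] · [m] = kg·m²·s⁻³·A⁻¹
All reduce to kg·m²·s⁻³ except (4), which is kg·m²·s⁻³·A⁻¹.

(4)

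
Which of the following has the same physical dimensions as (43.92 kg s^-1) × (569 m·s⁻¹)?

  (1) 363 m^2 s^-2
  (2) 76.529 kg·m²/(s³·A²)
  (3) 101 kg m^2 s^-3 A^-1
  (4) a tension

Reference: [kg·s⁻¹] · [m·s⁻¹] = kg·m·s⁻².
Each option:
  (1) m²·s⁻²
  (2) kg·m²·s⁻³·A⁻²
  (3) kg·m²·s⁻³·A⁻¹
  (4) [tension] = kg·m·s⁻²  ← same
Only (4) matches kg·m·s⁻².

(4)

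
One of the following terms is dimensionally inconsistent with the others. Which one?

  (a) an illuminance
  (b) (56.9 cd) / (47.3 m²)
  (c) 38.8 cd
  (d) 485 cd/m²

Work out the base dimensions of each:
  (a) [illuminance] = m⁻²·cd
  (b) [cd] / [m²] = m⁻²·cd
  (c) cd
  (d) cd·m⁻² = m⁻²·cd
All reduce to m⁻²·cd except (c), which is cd.

(c)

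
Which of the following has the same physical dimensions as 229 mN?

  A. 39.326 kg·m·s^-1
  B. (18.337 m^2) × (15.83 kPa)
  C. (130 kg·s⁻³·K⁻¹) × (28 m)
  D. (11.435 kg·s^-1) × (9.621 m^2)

Reference: N = kg·m·s⁻².
Each option:
  A. kg·m·s⁻¹
  B. [m²] · [kg·m⁻¹·s⁻²] = kg·m·s⁻²  ← same
  C. [kg·s⁻³·K⁻¹] · [m] = kg·m·s⁻³·K⁻¹
  D. [kg·s⁻¹] · [m²] = kg·m²·s⁻¹
Only B. matches kg·m·s⁻².

B.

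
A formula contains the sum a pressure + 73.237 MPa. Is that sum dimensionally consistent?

Yes

Dimensions:
  a pressure:  [pressure] = kg·m⁻¹·s⁻²
  73.237 MPa:  Pa = N·m⁻² = kg·m⁻¹·s⁻²
Both are kg·m⁻¹·s⁻², so they have the same dimensions and can be added.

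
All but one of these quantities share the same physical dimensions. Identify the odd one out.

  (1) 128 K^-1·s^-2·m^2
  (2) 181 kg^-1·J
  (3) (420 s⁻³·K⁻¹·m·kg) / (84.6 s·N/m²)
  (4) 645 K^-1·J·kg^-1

(2)

Expand each in SI base units:
  (1) m²·s⁻²·K⁻¹
  (2) J·kg⁻¹ = N·m·kg⁻¹ = m²·s⁻²
  (3) [kg·m·s⁻³·K⁻¹] / [kg·m⁻¹·s⁻¹] = m²·s⁻²·K⁻¹
  (4) J·kg⁻¹·K⁻¹ = N·m·kg⁻¹·K⁻¹ = m²·s⁻²·K⁻¹
All reduce to m²·s⁻²·K⁻¹ except (2), which is m²·s⁻².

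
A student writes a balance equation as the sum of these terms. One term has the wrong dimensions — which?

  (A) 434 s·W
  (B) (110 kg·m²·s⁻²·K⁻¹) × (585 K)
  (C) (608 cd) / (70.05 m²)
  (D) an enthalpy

(C)

In SI base units:
  (A) W·s = J·s⁻¹·s = kg·m²·s⁻²
  (B) [kg·m²·s⁻²·K⁻¹] · [K] = kg·m²·s⁻²
  (C) [cd] / [m²] = m⁻²·cd
  (D) [enthalpy] = kg·m²·s⁻²
All reduce to kg·m²·s⁻² except (C), which is m⁻²·cd.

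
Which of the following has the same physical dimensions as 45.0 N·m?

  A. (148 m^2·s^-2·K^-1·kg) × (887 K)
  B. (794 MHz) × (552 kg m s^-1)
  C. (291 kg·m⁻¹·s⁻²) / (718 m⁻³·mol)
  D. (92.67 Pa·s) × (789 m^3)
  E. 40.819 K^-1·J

Reference: N·m = kg·m·s⁻²·m = kg·m²·s⁻².
Each option:
  A. [kg·m²·s⁻²·K⁻¹] · [K] = kg·m²·s⁻²  ← same
  B. [s⁻¹] · [kg·m·s⁻¹] = kg·m·s⁻²
  C. [kg·m⁻¹·s⁻²] / [m⁻³·mol] = kg·m²·s⁻²·mol⁻¹
  D. [kg·m⁻¹·s⁻¹] · [m³] = kg·m²·s⁻¹
  E. J·K⁻¹ = N·m·K⁻¹ = kg·m²·s⁻²·K⁻¹
Only A. matches kg·m²·s⁻².

A.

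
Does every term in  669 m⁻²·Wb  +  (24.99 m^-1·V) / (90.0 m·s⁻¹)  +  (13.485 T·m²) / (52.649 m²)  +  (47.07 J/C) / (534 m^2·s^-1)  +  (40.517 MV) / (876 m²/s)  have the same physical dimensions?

Yes

In SI base units:
  669 m⁻²·Wb:  Wb·m⁻² = V·s·m⁻² = kg·s⁻²·A⁻¹
  (24.99 m^-1·V) / (90.0 m·s⁻¹):  [kg·m·s⁻³·A⁻¹] / [m·s⁻¹] = kg·s⁻²·A⁻¹
  (13.485 T·m²) / (52.649 m²):  [kg·m²·s⁻²·A⁻¹] / [m²] = kg·s⁻²·A⁻¹
  (47.07 J/C) / (534 m^2·s^-1):  [kg·m²·s⁻³·A⁻¹] / [m²·s⁻¹] = kg·s⁻²·A⁻¹
  (40.517 MV) / (876 m²/s):  [kg·m²·s⁻³·A⁻¹] / [m²·s⁻¹] = kg·s⁻²·A⁻¹
Every term reduces to kg·s⁻²·A⁻¹.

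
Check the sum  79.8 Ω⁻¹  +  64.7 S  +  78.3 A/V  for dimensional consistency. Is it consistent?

Yes

In SI base units:
  79.8 Ω⁻¹:  Ω⁻¹ = (V·A⁻¹)⁻¹ = kg⁻¹·m⁻²·s³·A²
  64.7 S:  S = Ω⁻¹ = kg⁻¹·m⁻²·s³·A²
  78.3 A/V:  A·V⁻¹ = A·(J·C⁻¹)⁻¹ = kg⁻¹·m⁻²·s³·A²
Every term reduces to kg⁻¹·m⁻²·s³·A².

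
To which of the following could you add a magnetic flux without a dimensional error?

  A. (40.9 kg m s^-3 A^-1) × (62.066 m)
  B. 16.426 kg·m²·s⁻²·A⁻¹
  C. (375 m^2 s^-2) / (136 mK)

Reference: [magnetic flux] = kg·m²·s⁻²·A⁻¹.
Each option:
  A. [kg·m·s⁻³·A⁻¹] · [m] = kg·m²·s⁻³·A⁻¹
  B. kg·m²·s⁻²·A⁻¹  ← same
  C. [m²·s⁻²] / [K] = m²·s⁻²·K⁻¹
Only B. matches kg·m²·s⁻²·A⁻¹.

B.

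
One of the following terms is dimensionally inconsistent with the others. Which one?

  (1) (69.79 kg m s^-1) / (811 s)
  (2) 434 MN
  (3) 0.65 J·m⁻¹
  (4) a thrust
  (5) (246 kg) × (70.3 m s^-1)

Expand each in SI base units:
  (1) [kg·m·s⁻¹] / [s] = kg·m·s⁻²
  (2) N = kg·m·s⁻²
  (3) J·m⁻¹ = N·m·m⁻¹ = kg·m·s⁻²
  (4) [thrust] = kg·m·s⁻²
  (5) [kg] · [m·s⁻¹] = kg·m·s⁻¹
All reduce to kg·m·s⁻² except (5), which is kg·m·s⁻¹.

(5)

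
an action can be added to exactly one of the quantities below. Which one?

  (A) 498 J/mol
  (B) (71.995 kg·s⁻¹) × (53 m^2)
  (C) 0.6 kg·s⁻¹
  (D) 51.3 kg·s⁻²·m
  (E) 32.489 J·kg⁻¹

(B)

Reference: [action] = kg·m²·s⁻¹.
Each option:
  (A) J·mol⁻¹ = N·m·mol⁻¹ = kg·m²·s⁻²·mol⁻¹
  (B) [kg·s⁻¹] · [m²] = kg·m²·s⁻¹  ← same
  (C) kg·s⁻¹
  (D) kg·m·s⁻²
  (E) J·kg⁻¹ = N·m·kg⁻¹ = m²·s⁻²
Only (B) matches kg·m²·s⁻¹.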